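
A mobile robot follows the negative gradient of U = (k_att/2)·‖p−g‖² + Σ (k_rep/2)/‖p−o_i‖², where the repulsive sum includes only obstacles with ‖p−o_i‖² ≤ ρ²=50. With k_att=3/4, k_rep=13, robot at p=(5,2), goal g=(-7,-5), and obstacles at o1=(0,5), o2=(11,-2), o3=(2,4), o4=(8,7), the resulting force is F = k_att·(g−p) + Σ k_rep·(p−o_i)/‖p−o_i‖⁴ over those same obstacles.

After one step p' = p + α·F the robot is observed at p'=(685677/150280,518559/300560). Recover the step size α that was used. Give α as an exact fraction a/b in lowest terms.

F_att = 3/4·(g−p) = 3/4·(-12,-7) = (-9.0000,-5.2500)
o1: d²=34 ≤ ρ²=50; F_rep = 13·(5,-3)/34² = (0.0562,-0.0337)
o2: d²=52 > ρ²=50 → inactive
o3: d²=13 ≤ ρ²=50; F_rep = 13·(3,-2)/13² = (0.2308,-0.1538)
o4: d²=34 ≤ ρ²=50; F_rep = 13·(-3,-5)/34² = (-0.0337,-0.0562)
F = F_att + ΣF_rep = (-8.7467,-5.4938)
Δp = p'−p = (-0.4373,-0.2747); α = Δx/Fx = (-65723/150280) / (-65723/7514) = 1/20
check: Δy/Fy = (-82561/300560) / (-82561/15028) = 1/20 ✓

α = 1/20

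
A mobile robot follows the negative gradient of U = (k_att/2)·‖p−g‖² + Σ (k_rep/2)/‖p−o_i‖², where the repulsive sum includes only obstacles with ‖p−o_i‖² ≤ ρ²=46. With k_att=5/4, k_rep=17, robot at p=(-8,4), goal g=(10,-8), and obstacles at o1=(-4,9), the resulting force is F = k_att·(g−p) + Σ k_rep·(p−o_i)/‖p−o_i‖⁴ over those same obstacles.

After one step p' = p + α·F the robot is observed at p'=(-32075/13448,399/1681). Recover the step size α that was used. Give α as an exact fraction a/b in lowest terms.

α = 1/4

F_att = 5/4·(g−p) = 5/4·(18,-12) = (22.5000,-15.0000)
o1: d²=41 ≤ ρ²=46; F_rep = 17·(-4,-5)/41² = (-0.0405,-0.0506)
F = F_att + ΣF_rep = (22.4595,-15.0506)
Δp = p'−p = (5.6149,-3.7626); α = Δx/Fx = (75509/13448) / (75509/3362) = 1/4
check: Δy/Fy = (-6325/1681) / (-25300/1681) = 1/4 ✓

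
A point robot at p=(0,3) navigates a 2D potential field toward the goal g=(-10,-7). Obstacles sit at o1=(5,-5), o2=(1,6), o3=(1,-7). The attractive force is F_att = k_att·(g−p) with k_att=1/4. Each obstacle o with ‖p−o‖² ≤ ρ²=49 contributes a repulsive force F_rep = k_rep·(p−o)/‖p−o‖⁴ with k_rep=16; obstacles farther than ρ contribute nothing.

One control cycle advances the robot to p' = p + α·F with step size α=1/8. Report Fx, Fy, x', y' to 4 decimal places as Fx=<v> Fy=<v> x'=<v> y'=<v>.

F_att = 1/4·(g−p) = 1/4·(-10,-10) = (-2.5000,-2.5000)
o1: d²=89 > ρ²=49 → inactive
o2: d²=10 ≤ ρ²=49; F_rep = 16·(-1,-3)/10² = (-0.1600,-0.4800)
o3: d²=101 > ρ²=49 → inactive
F = F_att + ΣF_rep = (-2.6600,-2.9800)
p' = p + 1/8·F = (-0.3325,2.6275)

Fx=-2.6600 Fy=-2.9800 x'=-0.3325 y'=2.6275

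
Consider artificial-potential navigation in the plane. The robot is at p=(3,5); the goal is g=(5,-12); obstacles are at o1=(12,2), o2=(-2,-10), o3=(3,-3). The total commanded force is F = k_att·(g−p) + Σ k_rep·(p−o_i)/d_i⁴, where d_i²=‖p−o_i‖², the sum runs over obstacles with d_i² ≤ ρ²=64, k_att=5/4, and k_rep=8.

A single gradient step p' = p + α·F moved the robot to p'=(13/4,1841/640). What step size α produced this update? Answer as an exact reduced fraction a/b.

α = 1/10

F_att = 5/4·(g−p) = 5/4·(2,-17) = (2.5000,-21.2500)
o1: d²=90 > ρ²=64 → inactive
o2: d²=250 > ρ²=64 → inactive
o3: d²=64 ≤ ρ²=64; F_rep = 8·(0,8)/64² = (0.0000,0.0156)
F = F_att + ΣF_rep = (2.5000,-21.2344)
Δp = p'−p = (0.2500,-2.1234); α = Δx/Fx = (1/4) / (5/2) = 1/10
check: Δy/Fy = (-1359/640) / (-1359/64) = 1/10 ✓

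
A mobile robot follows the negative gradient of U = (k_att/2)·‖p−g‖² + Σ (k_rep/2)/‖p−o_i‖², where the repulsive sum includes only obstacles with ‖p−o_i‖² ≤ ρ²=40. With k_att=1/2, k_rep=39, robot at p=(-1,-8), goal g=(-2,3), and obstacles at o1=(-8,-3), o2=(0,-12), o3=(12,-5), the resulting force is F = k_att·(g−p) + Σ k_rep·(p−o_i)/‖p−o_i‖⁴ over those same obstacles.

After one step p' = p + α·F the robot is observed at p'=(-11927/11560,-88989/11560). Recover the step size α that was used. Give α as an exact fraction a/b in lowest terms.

F_att = 1/2·(g−p) = 1/2·(-1,11) = (-0.5000,5.5000)
o1: d²=74 > ρ²=40 → inactive
o2: d²=17 ≤ ρ²=40; F_rep = 39·(-1,4)/17² = (-0.1349,0.5398)
o3: d²=178 > ρ²=40 → inactive
F = F_att + ΣF_rep = (-0.6349,6.0398)
Δp = p'−p = (-0.0317,0.3020); α = Δx/Fx = (-367/11560) / (-367/578) = 1/20
check: Δy/Fy = (3491/11560) / (3491/578) = 1/20 ✓

α = 1/20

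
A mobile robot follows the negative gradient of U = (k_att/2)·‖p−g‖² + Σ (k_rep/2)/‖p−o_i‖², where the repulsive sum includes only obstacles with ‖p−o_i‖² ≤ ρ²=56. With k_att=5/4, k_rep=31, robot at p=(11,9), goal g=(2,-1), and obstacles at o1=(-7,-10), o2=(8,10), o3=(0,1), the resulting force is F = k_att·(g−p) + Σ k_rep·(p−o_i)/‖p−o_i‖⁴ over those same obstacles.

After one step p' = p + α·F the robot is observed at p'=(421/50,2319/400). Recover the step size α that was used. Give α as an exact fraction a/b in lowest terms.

α = 1/4

F_att = 5/4·(g−p) = 5/4·(-9,-10) = (-11.2500,-12.5000)
o1: d²=685 > ρ²=56 → inactive
o2: d²=10 ≤ ρ²=56; F_rep = 31·(3,-1)/10² = (0.9300,-0.3100)
o3: d²=185 > ρ²=56 → inactive
F = F_att + ΣF_rep = (-10.3200,-12.8100)
Δp = p'−p = (-2.5800,-3.2025); α = Δx/Fx = (-129/50) / (-258/25) = 1/4
check: Δy/Fy = (-1281/400) / (-1281/100) = 1/4 ✓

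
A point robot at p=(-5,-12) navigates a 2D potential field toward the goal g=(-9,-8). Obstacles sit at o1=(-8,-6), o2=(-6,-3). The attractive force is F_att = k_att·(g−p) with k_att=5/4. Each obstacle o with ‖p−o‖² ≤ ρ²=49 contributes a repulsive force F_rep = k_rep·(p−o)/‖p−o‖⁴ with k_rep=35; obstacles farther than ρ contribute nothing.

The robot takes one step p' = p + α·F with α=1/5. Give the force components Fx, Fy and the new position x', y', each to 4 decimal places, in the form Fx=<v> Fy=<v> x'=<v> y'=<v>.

F_att = 5/4·(g−p) = 5/4·(-4,4) = (-5.0000,5.0000)
o1: d²=45 ≤ ρ²=49; F_rep = 35·(3,-6)/45² = (0.0519,-0.1037)
o2: d²=82 > ρ²=49 → inactive
F = F_att + ΣF_rep = (-4.9481,4.8963)
p' = p + 1/5·F = (-5.9896,-11.0207)

Fx=-4.9481 Fy=4.8963 x'=-5.9896 y'=-11.0207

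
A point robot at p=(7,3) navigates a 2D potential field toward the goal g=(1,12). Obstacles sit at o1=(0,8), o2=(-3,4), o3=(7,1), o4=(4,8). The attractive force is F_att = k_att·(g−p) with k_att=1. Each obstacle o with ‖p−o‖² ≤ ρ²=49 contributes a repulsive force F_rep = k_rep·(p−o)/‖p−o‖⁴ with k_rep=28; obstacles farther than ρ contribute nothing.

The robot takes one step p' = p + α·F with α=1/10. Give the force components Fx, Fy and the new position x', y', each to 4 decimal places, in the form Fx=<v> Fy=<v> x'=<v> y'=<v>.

Fx=-5.9273 Fy=12.3789 x'=6.4073 y'=4.2379

F_att = 1·(g−p) = 1·(-6,9) = (-6.0000,9.0000)
o1: d²=74 > ρ²=49 → inactive
o2: d²=101 > ρ²=49 → inactive
o3: d²=4 ≤ ρ²=49; F_rep = 28·(0,2)/4² = (0.0000,3.5000)
o4: d²=34 ≤ ρ²=49; F_rep = 28·(3,-5)/34² = (0.0727,-0.1211)
F = F_att + ΣF_rep = (-5.9273,12.3789)
p' = p + 1/10·F = (6.4073,4.2379)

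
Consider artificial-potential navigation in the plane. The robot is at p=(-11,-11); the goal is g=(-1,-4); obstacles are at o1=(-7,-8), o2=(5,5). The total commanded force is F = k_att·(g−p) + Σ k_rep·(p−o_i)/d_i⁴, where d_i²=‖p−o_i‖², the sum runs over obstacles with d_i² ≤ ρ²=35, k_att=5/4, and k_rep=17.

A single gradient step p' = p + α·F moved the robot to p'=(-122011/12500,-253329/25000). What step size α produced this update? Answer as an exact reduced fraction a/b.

α = 1/10

F_att = 5/4·(g−p) = 5/4·(10,7) = (12.5000,8.7500)
o1: d²=25 ≤ ρ²=35; F_rep = 17·(-4,-3)/25² = (-0.1088,-0.0816)
o2: d²=512 > ρ²=35 → inactive
F = F_att + ΣF_rep = (12.3912,8.6684)
Δp = p'−p = (1.2391,0.8668); α = Δx/Fx = (15489/12500) / (15489/1250) = 1/10
check: Δy/Fy = (21671/25000) / (21671/2500) = 1/10 ✓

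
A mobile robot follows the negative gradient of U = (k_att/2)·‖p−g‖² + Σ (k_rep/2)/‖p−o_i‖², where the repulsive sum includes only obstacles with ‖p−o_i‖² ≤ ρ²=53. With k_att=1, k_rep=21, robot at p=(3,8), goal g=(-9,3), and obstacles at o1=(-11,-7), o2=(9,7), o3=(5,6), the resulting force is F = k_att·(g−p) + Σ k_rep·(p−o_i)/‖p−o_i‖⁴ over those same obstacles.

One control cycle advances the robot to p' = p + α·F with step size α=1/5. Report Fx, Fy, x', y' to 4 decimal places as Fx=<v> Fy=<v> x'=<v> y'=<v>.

F_att = 1·(g−p) = 1·(-12,-5) = (-12.0000,-5.0000)
o1: d²=421 > ρ²=53 → inactive
o2: d²=37 ≤ ρ²=53; F_rep = 21·(-6,1)/37² = (-0.0920,0.0153)
o3: d²=8 ≤ ρ²=53; F_rep = 21·(-2,2)/8² = (-0.6562,0.6562)
F = F_att + ΣF_rep = (-12.7483,-4.3284)
p' = p + 1/5·F = (0.4503,7.1343)

Fx=-12.7483 Fy=-4.3284 x'=0.4503 y'=7.1343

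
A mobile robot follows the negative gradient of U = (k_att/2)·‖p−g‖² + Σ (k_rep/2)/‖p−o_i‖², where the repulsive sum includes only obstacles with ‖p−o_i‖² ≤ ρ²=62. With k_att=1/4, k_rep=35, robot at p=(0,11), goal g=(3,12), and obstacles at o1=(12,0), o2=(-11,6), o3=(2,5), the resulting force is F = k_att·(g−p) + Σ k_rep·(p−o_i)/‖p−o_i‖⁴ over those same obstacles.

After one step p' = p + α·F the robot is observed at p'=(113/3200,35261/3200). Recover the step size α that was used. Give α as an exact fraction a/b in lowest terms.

F_att = 1/4·(g−p) = 1/4·(3,1) = (0.7500,0.2500)
o1: d²=265 > ρ²=62 → inactive
o2: d²=146 > ρ²=62 → inactive
o3: d²=40 ≤ ρ²=62; F_rep = 35·(-2,6)/40² = (-0.0437,0.1313)
F = F_att + ΣF_rep = (0.7063,0.3812)
Δp = p'−p = (0.0353,0.0191); α = Δx/Fx = (113/3200) / (113/160) = 1/20
check: Δy/Fy = (61/3200) / (61/160) = 1/20 ✓

α = 1/20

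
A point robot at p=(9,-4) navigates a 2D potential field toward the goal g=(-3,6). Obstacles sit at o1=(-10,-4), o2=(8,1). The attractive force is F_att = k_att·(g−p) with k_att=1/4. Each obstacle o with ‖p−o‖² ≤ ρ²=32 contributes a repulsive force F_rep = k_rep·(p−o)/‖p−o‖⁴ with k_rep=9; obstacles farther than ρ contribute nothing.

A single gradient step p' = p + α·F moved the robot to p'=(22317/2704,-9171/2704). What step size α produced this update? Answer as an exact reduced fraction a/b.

α = 1/4

F_att = 1/4·(g−p) = 1/4·(-12,10) = (-3.0000,2.5000)
o1: d²=361 > ρ²=32 → inactive
o2: d²=26 ≤ ρ²=32; F_rep = 9·(1,-5)/26² = (0.0133,-0.0666)
F = F_att + ΣF_rep = (-2.9867,2.4334)
Δp = p'−p = (-0.7467,0.6084); α = Δx/Fx = (-2019/2704) / (-2019/676) = 1/4
check: Δy/Fy = (1645/2704) / (1645/676) = 1/4 ✓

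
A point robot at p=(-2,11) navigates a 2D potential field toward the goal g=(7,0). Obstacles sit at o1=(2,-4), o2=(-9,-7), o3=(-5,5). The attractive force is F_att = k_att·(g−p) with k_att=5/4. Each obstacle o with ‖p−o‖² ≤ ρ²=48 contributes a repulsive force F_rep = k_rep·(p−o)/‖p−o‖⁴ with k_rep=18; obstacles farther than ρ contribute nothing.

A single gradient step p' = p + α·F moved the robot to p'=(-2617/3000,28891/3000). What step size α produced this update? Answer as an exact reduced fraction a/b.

α = 1/10

F_att = 5/4·(g−p) = 5/4·(9,-11) = (11.2500,-13.7500)
o1: d²=241 > ρ²=48 → inactive
o2: d²=373 > ρ²=48 → inactive
o3: d²=45 ≤ ρ²=48; F_rep = 18·(3,6)/45² = (0.0267,0.0533)
F = F_att + ΣF_rep = (11.2767,-13.6967)
Δp = p'−p = (1.1277,-1.3697); α = Δx/Fx = (3383/3000) / (3383/300) = 1/10
check: Δy/Fy = (-4109/3000) / (-4109/300) = 1/10 ✓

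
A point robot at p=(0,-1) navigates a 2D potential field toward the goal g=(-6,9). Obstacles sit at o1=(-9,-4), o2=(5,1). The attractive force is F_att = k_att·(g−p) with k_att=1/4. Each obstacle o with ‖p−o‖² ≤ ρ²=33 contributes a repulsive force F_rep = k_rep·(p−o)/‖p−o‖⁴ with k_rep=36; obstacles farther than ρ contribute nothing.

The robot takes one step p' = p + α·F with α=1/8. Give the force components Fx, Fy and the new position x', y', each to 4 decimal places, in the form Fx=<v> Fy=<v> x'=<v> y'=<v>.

Fx=-1.7140 Fy=2.4144 x'=-0.2143 y'=-0.6982

F_att = 1/4·(g−p) = 1/4·(-6,10) = (-1.5000,2.5000)
o1: d²=90 > ρ²=33 → inactive
o2: d²=29 ≤ ρ²=33; F_rep = 36·(-5,-2)/29² = (-0.2140,-0.0856)
F = F_att + ΣF_rep = (-1.7140,2.4144)
p' = p + 1/8·F = (-0.2143,-0.6982)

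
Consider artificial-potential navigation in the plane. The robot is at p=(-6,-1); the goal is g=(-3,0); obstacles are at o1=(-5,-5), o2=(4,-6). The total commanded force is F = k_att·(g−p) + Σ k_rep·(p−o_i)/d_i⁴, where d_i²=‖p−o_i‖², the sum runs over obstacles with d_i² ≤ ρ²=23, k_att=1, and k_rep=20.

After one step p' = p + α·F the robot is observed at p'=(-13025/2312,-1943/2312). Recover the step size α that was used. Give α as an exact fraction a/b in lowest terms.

α = 1/8

F_att = 1·(g−p) = 1·(3,1) = (3.0000,1.0000)
o1: d²=17 ≤ ρ²=23; F_rep = 20·(-1,4)/17² = (-0.0692,0.2768)
o2: d²=125 > ρ²=23 → inactive
F = F_att + ΣF_rep = (2.9308,1.2768)
Δp = p'−p = (0.3663,0.1596); α = Δx/Fx = (847/2312) / (847/289) = 1/8
check: Δy/Fy = (369/2312) / (369/289) = 1/8 ✓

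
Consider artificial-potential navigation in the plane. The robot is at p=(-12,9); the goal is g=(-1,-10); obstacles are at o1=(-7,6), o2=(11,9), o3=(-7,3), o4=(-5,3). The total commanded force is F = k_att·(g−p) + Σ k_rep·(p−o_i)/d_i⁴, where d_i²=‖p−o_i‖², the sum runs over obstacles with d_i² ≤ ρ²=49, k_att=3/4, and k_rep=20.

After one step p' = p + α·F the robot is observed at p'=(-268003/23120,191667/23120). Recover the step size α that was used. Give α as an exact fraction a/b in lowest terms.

F_att = 3/4·(g−p) = 3/4·(11,-19) = (8.2500,-14.2500)
o1: d²=34 ≤ ρ²=49; F_rep = 20·(-5,3)/34² = (-0.0865,0.0519)
o2: d²=529 > ρ²=49 → inactive
o3: d²=61 > ρ²=49 → inactive
o4: d²=85 > ρ²=49 → inactive
F = F_att + ΣF_rep = (8.1635,-14.1981)
Δp = p'−p = (0.4082,-0.7099); α = Δx/Fx = (9437/23120) / (9437/1156) = 1/20
check: Δy/Fy = (-16413/23120) / (-16413/1156) = 1/20 ✓

α = 1/20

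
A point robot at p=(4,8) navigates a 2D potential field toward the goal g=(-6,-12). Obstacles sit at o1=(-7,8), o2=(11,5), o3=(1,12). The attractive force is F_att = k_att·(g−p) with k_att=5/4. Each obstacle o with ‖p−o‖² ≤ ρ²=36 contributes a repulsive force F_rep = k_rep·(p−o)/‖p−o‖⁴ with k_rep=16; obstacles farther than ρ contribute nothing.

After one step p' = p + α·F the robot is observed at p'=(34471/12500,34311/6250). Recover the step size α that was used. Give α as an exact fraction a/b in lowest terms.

α = 1/10

F_att = 5/4·(g−p) = 5/4·(-10,-20) = (-12.5000,-25.0000)
o1: d²=121 > ρ²=36 → inactive
o2: d²=58 > ρ²=36 → inactive
o3: d²=25 ≤ ρ²=36; F_rep = 16·(3,-4)/25² = (0.0768,-0.1024)
F = F_att + ΣF_rep = (-12.4232,-25.1024)
Δp = p'−p = (-1.2423,-2.5102); α = Δx/Fx = (-15529/12500) / (-15529/1250) = 1/10
check: Δy/Fy = (-15689/6250) / (-15689/625) = 1/10 ✓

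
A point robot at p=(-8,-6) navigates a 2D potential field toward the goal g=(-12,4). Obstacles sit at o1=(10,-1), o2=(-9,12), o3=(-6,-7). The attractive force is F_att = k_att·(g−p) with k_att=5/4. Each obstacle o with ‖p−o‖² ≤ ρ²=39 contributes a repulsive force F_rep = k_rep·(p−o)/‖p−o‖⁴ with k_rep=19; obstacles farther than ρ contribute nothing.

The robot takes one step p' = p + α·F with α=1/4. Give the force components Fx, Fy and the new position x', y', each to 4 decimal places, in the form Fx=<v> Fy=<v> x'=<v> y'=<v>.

F_att = 5/4·(g−p) = 5/4·(-4,10) = (-5.0000,12.5000)
o1: d²=349 > ρ²=39 → inactive
o2: d²=325 > ρ²=39 → inactive
o3: d²=5 ≤ ρ²=39; F_rep = 19·(-2,1)/5² = (-1.5200,0.7600)
F = F_att + ΣF_rep = (-6.5200,13.2600)
p' = p + 1/4·F = (-9.6300,-2.6850)

Fx=-6.5200 Fy=13.2600 x'=-9.6300 y'=-2.6850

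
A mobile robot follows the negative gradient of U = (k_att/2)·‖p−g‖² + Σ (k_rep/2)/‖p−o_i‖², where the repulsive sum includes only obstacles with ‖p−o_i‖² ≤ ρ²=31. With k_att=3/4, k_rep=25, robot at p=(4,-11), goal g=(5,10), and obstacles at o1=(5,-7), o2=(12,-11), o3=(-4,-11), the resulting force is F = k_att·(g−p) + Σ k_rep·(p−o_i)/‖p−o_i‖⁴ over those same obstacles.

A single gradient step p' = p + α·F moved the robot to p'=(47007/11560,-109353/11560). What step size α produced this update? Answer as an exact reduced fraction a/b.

F_att = 3/4·(g−p) = 3/4·(1,21) = (0.7500,15.7500)
o1: d²=17 ≤ ρ²=31; F_rep = 25·(-1,-4)/17² = (-0.0865,-0.3460)
o2: d²=64 > ρ²=31 → inactive
o3: d²=64 > ρ²=31 → inactive
F = F_att + ΣF_rep = (0.6635,15.4040)
Δp = p'−p = (0.0663,1.5404); α = Δx/Fx = (767/11560) / (767/1156) = 1/10
check: Δy/Fy = (17807/11560) / (17807/1156) = 1/10 ✓

α = 1/10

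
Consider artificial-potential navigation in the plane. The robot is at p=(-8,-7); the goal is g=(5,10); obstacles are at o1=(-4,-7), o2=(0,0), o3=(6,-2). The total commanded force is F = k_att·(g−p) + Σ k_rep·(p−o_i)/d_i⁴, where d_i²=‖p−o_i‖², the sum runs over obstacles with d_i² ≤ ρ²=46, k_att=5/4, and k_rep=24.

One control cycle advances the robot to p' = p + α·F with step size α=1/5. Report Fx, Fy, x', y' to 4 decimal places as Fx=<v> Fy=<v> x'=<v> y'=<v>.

F_att = 5/4·(g−p) = 5/4·(13,17) = (16.2500,21.2500)
o1: d²=16 ≤ ρ²=46; F_rep = 24·(-4,0)/16² = (-0.3750,0.0000)
o2: d²=113 > ρ²=46 → inactive
o3: d²=221 > ρ²=46 → inactive
F = F_att + ΣF_rep = (15.8750,21.2500)
p' = p + 1/5·F = (-4.8250,-2.7500)

Fx=15.8750 Fy=21.2500 x'=-4.8250 y'=-2.7500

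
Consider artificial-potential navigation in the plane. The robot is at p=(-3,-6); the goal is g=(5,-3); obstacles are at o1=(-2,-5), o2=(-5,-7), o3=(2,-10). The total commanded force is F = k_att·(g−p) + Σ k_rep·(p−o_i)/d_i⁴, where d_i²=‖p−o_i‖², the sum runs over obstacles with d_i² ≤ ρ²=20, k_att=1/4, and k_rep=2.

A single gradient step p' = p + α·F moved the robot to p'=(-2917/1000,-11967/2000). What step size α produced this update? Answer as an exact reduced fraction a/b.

α = 1/20

F_att = 1/4·(g−p) = 1/4·(8,3) = (2.0000,0.7500)
o1: d²=2 ≤ ρ²=20; F_rep = 2·(-1,-1)/2² = (-0.5000,-0.5000)
o2: d²=5 ≤ ρ²=20; F_rep = 2·(2,1)/5² = (0.1600,0.0800)
o3: d²=41 > ρ²=20 → inactive
F = F_att + ΣF_rep = (1.6600,0.3300)
Δp = p'−p = (0.0830,0.0165); α = Δx/Fx = (83/1000) / (83/50) = 1/20
check: Δy/Fy = (33/2000) / (33/100) = 1/20 ✓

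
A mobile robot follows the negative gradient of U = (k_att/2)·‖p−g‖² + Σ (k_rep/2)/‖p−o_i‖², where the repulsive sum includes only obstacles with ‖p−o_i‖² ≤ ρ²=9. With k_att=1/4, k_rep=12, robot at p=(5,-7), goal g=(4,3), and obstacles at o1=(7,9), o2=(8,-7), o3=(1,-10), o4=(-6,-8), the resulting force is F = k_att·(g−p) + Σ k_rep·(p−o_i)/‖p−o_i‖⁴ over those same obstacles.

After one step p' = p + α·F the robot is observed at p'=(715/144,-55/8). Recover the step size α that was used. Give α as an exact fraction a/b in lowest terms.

α = 1/20

F_att = 1/4·(g−p) = 1/4·(-1,10) = (-0.2500,2.5000)
o1: d²=260 > ρ²=9 → inactive
o2: d²=9 ≤ ρ²=9; F_rep = 12·(-3,0)/9² = (-0.4444,0.0000)
o3: d²=25 > ρ²=9 → inactive
o4: d²=122 > ρ²=9 → inactive
F = F_att + ΣF_rep = (-0.6944,2.5000)
Δp = p'−p = (-0.0347,0.1250); α = Δx/Fx = (-5/144) / (-25/36) = 1/20
check: Δy/Fy = (1/8) / (5/2) = 1/20 ✓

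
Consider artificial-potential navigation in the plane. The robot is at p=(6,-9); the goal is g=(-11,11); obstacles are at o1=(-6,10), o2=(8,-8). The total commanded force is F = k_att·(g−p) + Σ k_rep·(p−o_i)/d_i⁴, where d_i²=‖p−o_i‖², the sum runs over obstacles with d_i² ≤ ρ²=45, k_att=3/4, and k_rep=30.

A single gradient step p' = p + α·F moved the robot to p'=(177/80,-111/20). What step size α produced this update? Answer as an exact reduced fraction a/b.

α = 1/4

F_att = 3/4·(g−p) = 3/4·(-17,20) = (-12.7500,15.0000)
o1: d²=505 > ρ²=45 → inactive
o2: d²=5 ≤ ρ²=45; F_rep = 30·(-2,-1)/5² = (-2.4000,-1.2000)
F = F_att + ΣF_rep = (-15.1500,13.8000)
Δp = p'−p = (-3.7875,3.4500); α = Δx/Fx = (-303/80) / (-303/20) = 1/4
check: Δy/Fy = (69/20) / (69/5) = 1/4 ✓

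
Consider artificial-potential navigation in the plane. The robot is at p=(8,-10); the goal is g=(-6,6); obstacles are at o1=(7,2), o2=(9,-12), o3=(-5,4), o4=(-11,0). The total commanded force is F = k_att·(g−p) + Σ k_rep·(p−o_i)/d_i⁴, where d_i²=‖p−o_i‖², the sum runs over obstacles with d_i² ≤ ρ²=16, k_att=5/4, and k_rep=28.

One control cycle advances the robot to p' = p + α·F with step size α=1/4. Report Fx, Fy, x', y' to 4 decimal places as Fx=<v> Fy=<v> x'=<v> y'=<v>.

Fx=-18.6200 Fy=22.2400 x'=3.3450 y'=-4.4400

F_att = 5/4·(g−p) = 5/4·(-14,16) = (-17.5000,20.0000)
o1: d²=145 > ρ²=16 → inactive
o2: d²=5 ≤ ρ²=16; F_rep = 28·(-1,2)/5² = (-1.1200,2.2400)
o3: d²=365 > ρ²=16 → inactive
o4: d²=461 > ρ²=16 → inactive
F = F_att + ΣF_rep = (-18.6200,22.2400)
p' = p + 1/4·F = (3.3450,-4.4400)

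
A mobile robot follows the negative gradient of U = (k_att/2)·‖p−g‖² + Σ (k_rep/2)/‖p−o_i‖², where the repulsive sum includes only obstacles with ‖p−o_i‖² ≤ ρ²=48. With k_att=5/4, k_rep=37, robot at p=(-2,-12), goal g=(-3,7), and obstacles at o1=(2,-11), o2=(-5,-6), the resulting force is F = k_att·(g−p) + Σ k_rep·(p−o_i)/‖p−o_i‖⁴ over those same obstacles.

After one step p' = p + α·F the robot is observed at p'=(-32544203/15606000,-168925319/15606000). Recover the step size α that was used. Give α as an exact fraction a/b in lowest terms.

α = 1/20

F_att = 5/4·(g−p) = 5/4·(-1,19) = (-1.2500,23.7500)
o1: d²=17 ≤ ρ²=48; F_rep = 37·(-4,-1)/17² = (-0.5121,-0.1280)
o2: d²=45 ≤ ρ²=48; F_rep = 37·(3,-6)/45² = (0.0548,-0.1096)
F = F_att + ΣF_rep = (-1.7073,23.5123)
Δp = p'−p = (-0.0854,1.1756); α = Δx/Fx = (-1332203/15606000) / (-1332203/780300) = 1/20
check: Δy/Fy = (18346681/15606000) / (18346681/780300) = 1/20 ✓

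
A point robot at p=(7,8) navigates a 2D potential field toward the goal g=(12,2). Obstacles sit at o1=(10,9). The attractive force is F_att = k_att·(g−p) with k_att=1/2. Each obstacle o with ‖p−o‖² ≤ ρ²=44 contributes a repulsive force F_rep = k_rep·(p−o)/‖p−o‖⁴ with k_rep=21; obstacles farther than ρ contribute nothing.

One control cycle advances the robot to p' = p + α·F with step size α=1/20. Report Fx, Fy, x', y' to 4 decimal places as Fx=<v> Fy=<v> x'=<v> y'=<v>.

F_att = 1/2·(g−p) = 1/2·(5,-6) = (2.5000,-3.0000)
o1: d²=10 ≤ ρ²=44; F_rep = 21·(-3,-1)/10² = (-0.6300,-0.2100)
F = F_att + ΣF_rep = (1.8700,-3.2100)
p' = p + 1/20·F = (7.0935,7.8395)

Fx=1.8700 Fy=-3.2100 x'=7.0935 y'=7.8395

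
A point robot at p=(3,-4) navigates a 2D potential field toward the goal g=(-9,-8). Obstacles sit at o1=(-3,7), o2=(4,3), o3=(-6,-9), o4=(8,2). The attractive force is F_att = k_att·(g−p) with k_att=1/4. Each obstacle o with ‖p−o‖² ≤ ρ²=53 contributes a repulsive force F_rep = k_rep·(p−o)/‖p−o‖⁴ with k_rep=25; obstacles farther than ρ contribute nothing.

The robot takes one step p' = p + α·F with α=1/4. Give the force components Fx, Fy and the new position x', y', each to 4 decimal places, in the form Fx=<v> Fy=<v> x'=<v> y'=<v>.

F_att = 1/4·(g−p) = 1/4·(-12,-4) = (-3.0000,-1.0000)
o1: d²=157 > ρ²=53 → inactive
o2: d²=50 ≤ ρ²=53; F_rep = 25·(-1,-7)/50² = (-0.0100,-0.0700)
o3: d²=106 > ρ²=53 → inactive
o4: d²=61 > ρ²=53 → inactive
F = F_att + ΣF_rep = (-3.0100,-1.0700)
p' = p + 1/4·F = (2.2475,-4.2675)

Fx=-3.0100 Fy=-1.0700 x'=2.2475 y'=-4.2675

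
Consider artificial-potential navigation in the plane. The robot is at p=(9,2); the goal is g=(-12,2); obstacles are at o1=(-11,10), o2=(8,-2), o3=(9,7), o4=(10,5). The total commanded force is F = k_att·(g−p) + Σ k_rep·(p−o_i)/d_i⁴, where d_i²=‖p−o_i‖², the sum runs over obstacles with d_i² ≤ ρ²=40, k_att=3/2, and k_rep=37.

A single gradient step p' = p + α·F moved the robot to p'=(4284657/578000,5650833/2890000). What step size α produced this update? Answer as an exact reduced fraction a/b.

F_att = 3/2·(g−p) = 3/2·(-21,0) = (-31.5000,0.0000)
o1: d²=464 > ρ²=40 → inactive
o2: d²=17 ≤ ρ²=40; F_rep = 37·(1,4)/17² = (0.1280,0.5121)
o3: d²=25 ≤ ρ²=40; F_rep = 37·(0,-5)/25² = (0.0000,-0.2960)
o4: d²=10 ≤ ρ²=40; F_rep = 37·(-1,-3)/10² = (-0.3700,-1.1100)
F = F_att + ΣF_rep = (-31.7420,-0.8939)
Δp = p'−p = (-1.5871,-0.0447); α = Δx/Fx = (-917343/578000) / (-917343/28900) = 1/20
check: Δy/Fy = (-129167/2890000) / (-129167/144500) = 1/20 ✓

α = 1/20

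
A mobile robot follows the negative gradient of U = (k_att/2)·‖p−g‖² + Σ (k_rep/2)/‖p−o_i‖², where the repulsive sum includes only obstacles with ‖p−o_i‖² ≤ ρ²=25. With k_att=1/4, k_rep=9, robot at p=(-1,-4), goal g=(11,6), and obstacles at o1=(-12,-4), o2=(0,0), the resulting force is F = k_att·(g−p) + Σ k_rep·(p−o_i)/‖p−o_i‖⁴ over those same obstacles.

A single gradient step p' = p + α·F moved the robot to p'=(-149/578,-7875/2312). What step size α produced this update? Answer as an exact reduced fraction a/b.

F_att = 1/4·(g−p) = 1/4·(12,10) = (3.0000,2.5000)
o1: d²=121 > ρ²=25 → inactive
o2: d²=17 ≤ ρ²=25; F_rep = 9·(-1,-4)/17² = (-0.0311,-0.1246)
F = F_att + ΣF_rep = (2.9689,2.3754)
Δp = p'−p = (0.7422,0.5939); α = Δx/Fx = (429/578) / (858/289) = 1/4
check: Δy/Fy = (1373/2312) / (1373/578) = 1/4 ✓

α = 1/4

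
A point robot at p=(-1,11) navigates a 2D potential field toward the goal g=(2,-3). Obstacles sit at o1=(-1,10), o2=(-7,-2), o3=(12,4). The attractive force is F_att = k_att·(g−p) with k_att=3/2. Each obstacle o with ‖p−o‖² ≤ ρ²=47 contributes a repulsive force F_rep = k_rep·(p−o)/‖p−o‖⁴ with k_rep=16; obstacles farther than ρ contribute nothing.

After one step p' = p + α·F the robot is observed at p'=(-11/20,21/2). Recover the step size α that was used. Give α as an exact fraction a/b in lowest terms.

F_att = 3/2·(g−p) = 3/2·(3,-14) = (4.5000,-21.0000)
o1: d²=1 ≤ ρ²=47; F_rep = 16·(0,1)/1² = (0.0000,16.0000)
o2: d²=205 > ρ²=47 → inactive
o3: d²=218 > ρ²=47 → inactive
F = F_att + ΣF_rep = (4.5000,-5.0000)
Δp = p'−p = (0.4500,-0.5000); α = Δx/Fx = (9/20) / (9/2) = 1/10
check: Δy/Fy = (-1/2) / (-5) = 1/10 ✓

α = 1/10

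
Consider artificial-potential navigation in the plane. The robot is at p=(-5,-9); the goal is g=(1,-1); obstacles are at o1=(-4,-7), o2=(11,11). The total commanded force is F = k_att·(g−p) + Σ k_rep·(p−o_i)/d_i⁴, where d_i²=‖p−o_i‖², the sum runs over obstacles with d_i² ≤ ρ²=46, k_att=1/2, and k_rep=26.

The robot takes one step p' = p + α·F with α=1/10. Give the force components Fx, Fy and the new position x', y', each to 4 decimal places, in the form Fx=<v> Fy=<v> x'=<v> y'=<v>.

Fx=1.9600 Fy=1.9200 x'=-4.8040 y'=-8.8080

F_att = 1/2·(g−p) = 1/2·(6,8) = (3.0000,4.0000)
o1: d²=5 ≤ ρ²=46; F_rep = 26·(-1,-2)/5² = (-1.0400,-2.0800)
o2: d²=656 > ρ²=46 → inactive
F = F_att + ΣF_rep = (1.9600,1.9200)
p' = p + 1/10·F = (-4.8040,-8.8080)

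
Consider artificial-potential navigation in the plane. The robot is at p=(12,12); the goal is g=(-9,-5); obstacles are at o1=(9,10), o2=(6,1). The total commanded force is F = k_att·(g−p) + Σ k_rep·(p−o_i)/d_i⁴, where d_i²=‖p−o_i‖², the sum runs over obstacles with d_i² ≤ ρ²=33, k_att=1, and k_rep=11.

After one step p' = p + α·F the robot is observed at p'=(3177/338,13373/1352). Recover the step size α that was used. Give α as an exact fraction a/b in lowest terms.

α = 1/8

F_att = 1·(g−p) = 1·(-21,-17) = (-21.0000,-17.0000)
o1: d²=13 ≤ ρ²=33; F_rep = 11·(3,2)/13² = (0.1953,0.1302)
o2: d²=157 > ρ²=33 → inactive
F = F_att + ΣF_rep = (-20.8047,-16.8698)
Δp = p'−p = (-2.6006,-2.1087); α = Δx/Fx = (-879/338) / (-3516/169) = 1/8
check: Δy/Fy = (-2851/1352) / (-2851/169) = 1/8 ✓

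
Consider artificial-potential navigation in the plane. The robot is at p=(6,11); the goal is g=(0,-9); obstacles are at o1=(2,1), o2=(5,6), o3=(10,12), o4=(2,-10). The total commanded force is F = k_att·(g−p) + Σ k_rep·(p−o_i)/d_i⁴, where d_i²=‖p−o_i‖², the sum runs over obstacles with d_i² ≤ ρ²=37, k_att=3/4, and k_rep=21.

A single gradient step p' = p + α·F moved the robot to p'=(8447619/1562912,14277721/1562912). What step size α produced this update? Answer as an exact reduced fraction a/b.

F_att = 3/4·(g−p) = 3/4·(-6,-20) = (-4.5000,-15.0000)
o1: d²=116 > ρ²=37 → inactive
o2: d²=26 ≤ ρ²=37; F_rep = 21·(1,5)/26² = (0.0311,0.1553)
o3: d²=17 ≤ ρ²=37; F_rep = 21·(-4,-1)/17² = (-0.2907,-0.0727)
o4: d²=457 > ρ²=37 → inactive
F = F_att + ΣF_rep = (-4.7596,-14.9173)
Δp = p'−p = (-0.5949,-1.8647); α = Δx/Fx = (-929853/1562912) / (-929853/195364) = 1/8
check: Δy/Fy = (-2914311/1562912) / (-2914311/195364) = 1/8 ✓

α = 1/8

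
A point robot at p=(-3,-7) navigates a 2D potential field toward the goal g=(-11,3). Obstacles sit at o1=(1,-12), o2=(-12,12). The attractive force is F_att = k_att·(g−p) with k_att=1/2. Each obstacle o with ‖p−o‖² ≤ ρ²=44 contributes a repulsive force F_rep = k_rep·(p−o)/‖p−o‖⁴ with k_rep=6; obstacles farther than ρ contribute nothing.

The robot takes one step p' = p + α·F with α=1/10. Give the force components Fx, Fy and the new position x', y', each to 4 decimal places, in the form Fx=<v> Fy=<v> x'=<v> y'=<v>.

F_att = 1/2·(g−p) = 1/2·(-8,10) = (-4.0000,5.0000)
o1: d²=41 ≤ ρ²=44; F_rep = 6·(-4,5)/41² = (-0.0143,0.0178)
o2: d²=442 > ρ²=44 → inactive
F = F_att + ΣF_rep = (-4.0143,5.0178)
p' = p + 1/10·F = (-3.4014,-6.4982)

Fx=-4.0143 Fy=5.0178 x'=-3.4014 y'=-6.4982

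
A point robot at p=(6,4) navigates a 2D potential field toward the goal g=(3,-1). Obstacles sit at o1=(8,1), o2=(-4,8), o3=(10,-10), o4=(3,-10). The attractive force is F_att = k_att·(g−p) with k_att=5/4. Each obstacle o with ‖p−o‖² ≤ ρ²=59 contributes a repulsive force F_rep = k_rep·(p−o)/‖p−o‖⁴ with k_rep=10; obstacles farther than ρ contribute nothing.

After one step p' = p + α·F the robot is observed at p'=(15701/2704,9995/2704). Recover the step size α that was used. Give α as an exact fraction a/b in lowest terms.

F_att = 5/4·(g−p) = 5/4·(-3,-5) = (-3.7500,-6.2500)
o1: d²=13 ≤ ρ²=59; F_rep = 10·(-2,3)/13² = (-0.1183,0.1775)
o2: d²=116 > ρ²=59 → inactive
o3: d²=212 > ρ²=59 → inactive
o4: d²=205 > ρ²=59 → inactive
F = F_att + ΣF_rep = (-3.8683,-6.0725)
Δp = p'−p = (-0.1934,-0.3036); α = Δx/Fx = (-523/2704) / (-2615/676) = 1/20
check: Δy/Fy = (-821/2704) / (-4105/676) = 1/20 ✓

α = 1/20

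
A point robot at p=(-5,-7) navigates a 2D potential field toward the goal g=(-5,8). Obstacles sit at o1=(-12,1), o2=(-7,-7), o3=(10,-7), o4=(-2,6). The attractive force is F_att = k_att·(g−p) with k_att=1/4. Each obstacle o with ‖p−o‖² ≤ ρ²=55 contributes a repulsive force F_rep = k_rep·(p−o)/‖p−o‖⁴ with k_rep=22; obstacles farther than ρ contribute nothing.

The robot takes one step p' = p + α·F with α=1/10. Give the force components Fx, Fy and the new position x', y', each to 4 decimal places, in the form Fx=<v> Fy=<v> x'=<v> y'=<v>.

F_att = 1/4·(g−p) = 1/4·(0,15) = (0.0000,3.7500)
o1: d²=113 > ρ²=55 → inactive
o2: d²=4 ≤ ρ²=55; F_rep = 22·(2,0)/4² = (2.7500,0.0000)
o3: d²=225 > ρ²=55 → inactive
o4: d²=178 > ρ²=55 → inactive
F = F_att + ΣF_rep = (2.7500,3.7500)
p' = p + 1/10·F = (-4.7250,-6.6250)

Fx=2.7500 Fy=3.7500 x'=-4.7250 y'=-6.6250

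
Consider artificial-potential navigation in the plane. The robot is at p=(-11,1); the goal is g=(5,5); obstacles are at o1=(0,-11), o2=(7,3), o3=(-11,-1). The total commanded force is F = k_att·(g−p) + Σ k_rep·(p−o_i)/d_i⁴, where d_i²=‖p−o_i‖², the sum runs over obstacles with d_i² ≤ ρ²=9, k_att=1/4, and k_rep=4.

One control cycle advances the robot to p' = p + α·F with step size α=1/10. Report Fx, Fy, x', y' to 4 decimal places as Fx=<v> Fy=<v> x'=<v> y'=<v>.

F_att = 1/4·(g−p) = 1/4·(16,4) = (4.0000,1.0000)
o1: d²=265 > ρ²=9 → inactive
o2: d²=328 > ρ²=9 → inactive
o3: d²=4 ≤ ρ²=9; F_rep = 4·(0,2)/4² = (0.0000,0.5000)
F = F_att + ΣF_rep = (4.0000,1.5000)
p' = p + 1/10·F = (-10.6000,1.1500)

Fx=4.0000 Fy=1.5000 x'=-10.6000 y'=1.1500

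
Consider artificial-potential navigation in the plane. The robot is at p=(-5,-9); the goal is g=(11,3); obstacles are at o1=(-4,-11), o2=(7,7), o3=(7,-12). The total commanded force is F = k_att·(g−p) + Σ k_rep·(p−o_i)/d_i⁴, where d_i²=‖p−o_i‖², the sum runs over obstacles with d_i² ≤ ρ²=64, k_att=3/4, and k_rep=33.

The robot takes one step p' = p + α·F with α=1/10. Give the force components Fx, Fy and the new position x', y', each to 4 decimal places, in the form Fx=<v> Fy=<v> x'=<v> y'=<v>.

Fx=10.6800 Fy=11.6400 x'=-3.9320 y'=-7.8360

F_att = 3/4·(g−p) = 3/4·(16,12) = (12.0000,9.0000)
o1: d²=5 ≤ ρ²=64; F_rep = 33·(-1,2)/5² = (-1.3200,2.6400)
o2: d²=400 > ρ²=64 → inactive
o3: d²=153 > ρ²=64 → inactive
F = F_att + ΣF_rep = (10.6800,11.6400)
p' = p + 1/10·F = (-3.9320,-7.8360)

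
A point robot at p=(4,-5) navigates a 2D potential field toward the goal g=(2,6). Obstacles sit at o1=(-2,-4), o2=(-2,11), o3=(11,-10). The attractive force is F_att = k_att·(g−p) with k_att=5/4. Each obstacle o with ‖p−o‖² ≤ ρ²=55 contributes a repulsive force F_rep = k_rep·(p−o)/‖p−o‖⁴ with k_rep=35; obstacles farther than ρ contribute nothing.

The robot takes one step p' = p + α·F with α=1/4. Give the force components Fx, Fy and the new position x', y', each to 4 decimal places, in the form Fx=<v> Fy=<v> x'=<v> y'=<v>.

Fx=-2.3466 Fy=13.7244 x'=3.4133 y'=-1.5689

F_att = 5/4·(g−p) = 5/4·(-2,11) = (-2.5000,13.7500)
o1: d²=37 ≤ ρ²=55; F_rep = 35·(6,-1)/37² = (0.1534,-0.0256)
o2: d²=292 > ρ²=55 → inactive
o3: d²=74 > ρ²=55 → inactive
F = F_att + ΣF_rep = (-2.3466,13.7244)
p' = p + 1/4·F = (3.4133,-1.5689)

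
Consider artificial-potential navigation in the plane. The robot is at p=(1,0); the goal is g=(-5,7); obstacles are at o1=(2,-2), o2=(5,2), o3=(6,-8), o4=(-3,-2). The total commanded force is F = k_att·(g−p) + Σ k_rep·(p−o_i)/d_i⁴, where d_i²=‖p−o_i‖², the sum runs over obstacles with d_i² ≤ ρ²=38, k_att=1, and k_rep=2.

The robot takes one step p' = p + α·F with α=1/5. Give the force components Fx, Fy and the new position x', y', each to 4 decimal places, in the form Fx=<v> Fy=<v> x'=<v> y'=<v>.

F_att = 1·(g−p) = 1·(-6,7) = (-6.0000,7.0000)
o1: d²=5 ≤ ρ²=38; F_rep = 2·(-1,2)/5² = (-0.0800,0.1600)
o2: d²=20 ≤ ρ²=38; F_rep = 2·(-4,-2)/20² = (-0.0200,-0.0100)
o3: d²=89 > ρ²=38 → inactive
o4: d²=20 ≤ ρ²=38; F_rep = 2·(4,2)/20² = (0.0200,0.0100)
F = F_att + ΣF_rep = (-6.0800,7.1600)
p' = p + 1/5·F = (-0.2160,1.4320)

Fx=-6.0800 Fy=7.1600 x'=-0.2160 y'=1.4320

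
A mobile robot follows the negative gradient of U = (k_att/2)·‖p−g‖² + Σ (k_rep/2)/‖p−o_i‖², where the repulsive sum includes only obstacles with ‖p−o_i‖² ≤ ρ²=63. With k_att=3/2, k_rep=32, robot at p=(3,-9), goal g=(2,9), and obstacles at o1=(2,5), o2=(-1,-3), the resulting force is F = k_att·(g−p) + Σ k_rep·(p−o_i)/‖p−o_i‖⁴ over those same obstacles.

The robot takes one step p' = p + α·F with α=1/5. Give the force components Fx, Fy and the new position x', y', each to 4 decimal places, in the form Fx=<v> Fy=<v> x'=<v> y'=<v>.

Fx=-1.4527 Fy=26.9290 x'=2.7095 y'=-3.6142

F_att = 3/2·(g−p) = 3/2·(-1,18) = (-1.5000,27.0000)
o1: d²=197 > ρ²=63 → inactive
o2: d²=52 ≤ ρ²=63; F_rep = 32·(4,-6)/52² = (0.0473,-0.0710)
F = F_att + ΣF_rep = (-1.4527,26.9290)
p' = p + 1/5·F = (2.7095,-3.6142)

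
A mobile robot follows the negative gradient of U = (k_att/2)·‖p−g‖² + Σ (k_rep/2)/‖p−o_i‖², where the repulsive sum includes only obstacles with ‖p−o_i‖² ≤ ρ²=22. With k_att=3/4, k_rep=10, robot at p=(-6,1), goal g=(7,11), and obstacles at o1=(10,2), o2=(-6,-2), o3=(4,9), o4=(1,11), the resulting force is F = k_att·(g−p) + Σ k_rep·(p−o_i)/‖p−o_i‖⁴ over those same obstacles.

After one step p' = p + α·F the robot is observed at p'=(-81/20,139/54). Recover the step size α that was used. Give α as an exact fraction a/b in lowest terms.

α = 1/5

F_att = 3/4·(g−p) = 3/4·(13,10) = (9.7500,7.5000)
o1: d²=257 > ρ²=22 → inactive
o2: d²=9 ≤ ρ²=22; F_rep = 10·(0,3)/9² = (0.0000,0.3704)
o3: d²=164 > ρ²=22 → inactive
o4: d²=149 > ρ²=22 → inactive
F = F_att + ΣF_rep = (9.7500,7.8704)
Δp = p'−p = (1.9500,1.5741); α = Δx/Fx = (39/20) / (39/4) = 1/5
check: Δy/Fy = (85/54) / (425/54) = 1/5 ✓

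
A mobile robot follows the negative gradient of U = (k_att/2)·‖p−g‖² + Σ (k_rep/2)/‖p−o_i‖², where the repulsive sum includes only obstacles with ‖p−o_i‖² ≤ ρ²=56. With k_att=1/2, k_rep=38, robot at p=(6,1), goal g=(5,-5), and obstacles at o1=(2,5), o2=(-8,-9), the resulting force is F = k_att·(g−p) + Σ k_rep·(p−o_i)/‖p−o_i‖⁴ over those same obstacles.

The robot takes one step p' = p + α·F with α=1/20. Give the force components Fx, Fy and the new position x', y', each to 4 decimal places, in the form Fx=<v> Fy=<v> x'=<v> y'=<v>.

F_att = 1/2·(g−p) = 1/2·(-1,-6) = (-0.5000,-3.0000)
o1: d²=32 ≤ ρ²=56; F_rep = 38·(4,-4)/32² = (0.1484,-0.1484)
o2: d²=296 > ρ²=56 → inactive
F = F_att + ΣF_rep = (-0.3516,-3.1484)
p' = p + 1/20·F = (5.9824,0.8426)

Fx=-0.3516 Fy=-3.1484 x'=5.9824 y'=0.8426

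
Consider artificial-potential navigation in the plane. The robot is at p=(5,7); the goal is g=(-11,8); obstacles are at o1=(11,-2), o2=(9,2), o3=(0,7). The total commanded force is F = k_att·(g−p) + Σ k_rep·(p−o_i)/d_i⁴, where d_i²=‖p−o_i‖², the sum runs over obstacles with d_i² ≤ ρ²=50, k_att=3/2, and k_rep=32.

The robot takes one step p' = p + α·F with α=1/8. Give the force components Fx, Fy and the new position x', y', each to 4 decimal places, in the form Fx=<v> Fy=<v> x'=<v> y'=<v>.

F_att = 3/2·(g−p) = 3/2·(-16,1) = (-24.0000,1.5000)
o1: d²=117 > ρ²=50 → inactive
o2: d²=41 ≤ ρ²=50; F_rep = 32·(-4,5)/41² = (-0.0761,0.0952)
o3: d²=25 ≤ ρ²=50; F_rep = 32·(5,0)/25² = (0.2560,0.0000)
F = F_att + ΣF_rep = (-23.8201,1.5952)
p' = p + 1/8·F = (2.0225,7.1994)

Fx=-23.8201 Fy=1.5952 x'=2.0225 y'=7.1994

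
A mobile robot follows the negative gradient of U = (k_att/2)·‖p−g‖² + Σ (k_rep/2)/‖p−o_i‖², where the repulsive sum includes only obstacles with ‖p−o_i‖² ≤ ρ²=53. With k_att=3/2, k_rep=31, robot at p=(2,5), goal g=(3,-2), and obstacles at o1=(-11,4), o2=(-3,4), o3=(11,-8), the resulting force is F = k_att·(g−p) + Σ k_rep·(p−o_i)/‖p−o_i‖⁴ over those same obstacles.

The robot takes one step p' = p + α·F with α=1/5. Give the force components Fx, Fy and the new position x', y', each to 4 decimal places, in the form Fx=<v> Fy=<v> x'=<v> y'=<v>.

Fx=1.7293 Fy=-10.4541 x'=2.3459 y'=2.9092

F_att = 3/2·(g−p) = 3/2·(1,-7) = (1.5000,-10.5000)
o1: d²=170 > ρ²=53 → inactive
o2: d²=26 ≤ ρ²=53; F_rep = 31·(5,1)/26² = (0.2293,0.0459)
o3: d²=250 > ρ²=53 → inactive
F = F_att + ΣF_rep = (1.7293,-10.4541)
p' = p + 1/5·F = (2.3459,2.9092)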